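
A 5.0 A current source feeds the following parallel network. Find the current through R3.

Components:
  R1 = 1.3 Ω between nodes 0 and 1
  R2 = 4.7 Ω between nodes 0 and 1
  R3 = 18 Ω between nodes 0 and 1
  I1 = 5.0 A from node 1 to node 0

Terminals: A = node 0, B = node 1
All resistors sit directly between nodes 0 and 1, so they are in parallel and share one voltage V; the full source current 5 A splits among them.
1/R_par = 1/1.3 + 1/4.7 + 1/18 = 1.038 S  =>  R_par = 0.9638 Ω
V = I × R_par = 5 × 0.9638 = 4.819 V
I_R3 = V/R3 = 4.819/18 = 0.2677 A

Final answer: 0.2677 A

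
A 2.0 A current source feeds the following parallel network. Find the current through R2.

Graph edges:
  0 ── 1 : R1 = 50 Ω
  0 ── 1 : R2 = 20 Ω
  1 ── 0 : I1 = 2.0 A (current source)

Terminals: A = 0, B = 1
All resistors sit directly between nodes 0 and 1, so they are in parallel and share one voltage V; the full source current 2 A splits among them.
1/R_par = 1/50 + 1/20 = 0.07 S  =>  R_par = 14.29 Ω
V = I × R_par = 2 × 14.29 = 28.57 V
I_R2 = V/R2 = 28.57/20 = 1.429 A

Final answer: 1.429 A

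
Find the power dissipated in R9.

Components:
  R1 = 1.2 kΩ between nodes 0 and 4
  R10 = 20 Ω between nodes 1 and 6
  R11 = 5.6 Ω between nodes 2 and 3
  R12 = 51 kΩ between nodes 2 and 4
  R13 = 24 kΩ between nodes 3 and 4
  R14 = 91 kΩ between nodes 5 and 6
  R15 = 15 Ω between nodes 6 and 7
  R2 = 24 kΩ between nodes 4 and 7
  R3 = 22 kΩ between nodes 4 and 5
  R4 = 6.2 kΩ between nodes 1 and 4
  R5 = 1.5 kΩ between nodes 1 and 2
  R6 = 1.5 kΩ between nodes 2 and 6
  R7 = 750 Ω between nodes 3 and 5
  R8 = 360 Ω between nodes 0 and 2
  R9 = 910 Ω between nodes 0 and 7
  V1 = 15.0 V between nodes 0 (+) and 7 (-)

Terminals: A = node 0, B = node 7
Nodal analysis, taking node 7 as the 0 V reference.
Source V1 fixes V_0 = 15 V.
KCL at each unknown node (sum of currents leaving = 0; resistances in Ω):
  Node 1: (V_1 - V_4)/6200 + (V_1 - V_2)/1500 + (V_1 - V_6)/20 = 0
  Node 2: (V_2 - V_1)/1500 + (V_2 - V_6)/1500 + (V_2 - 15)/360 + (V_2 - V_3)/5.6 + (V_2 - V_4)/51000 = 0
  Node 3: (V_3 - V_5)/750 + (V_3 - V_2)/5.6 + (V_3 - V_4)/24000 = 0
  Node 4: (V_4 - 15)/1200 + (V_4 - 0)/24000 + (V_4 - V_5)/22000 + (V_4 - V_1)/6200 + (V_4 - V_2)/51000 + (V_4 - V_3)/24000 = 0
  Node 5: (V_5 - V_4)/22000 + (V_5 - V_3)/750 + (V_5 - V_6)/91000 = 0
  Node 6: (V_6 - V_2)/1500 + (V_6 - V_1)/20 + (V_6 - V_5)/91000 + (V_6 - 0)/15 = 0
Collecting terms (coefficients in siemens):
  0.05083·V_1 - 0.0006667·V_2 - 0.0001613·V_4 - 0.05·V_6 = 0
  0.1827·V_2 - 0.0006667·V_1 - 0.1786·V_3 - 0.00001961·V_4 - 0.0006667·V_6 = 0.04167
  0.1799·V_3 - 0.1786·V_2 - 0.00004167·V_4 - 0.001333·V_5 = 0
  0.001143·V_4 - 0.0001613·V_1 - 0.00001961·V_2 - 0.00004167·V_3 - 0.00004545·V_5 = 0.0125
  0.00139·V_5 - 0.001333·V_3 - 0.00004545·V_4 - 0.00001099·V_6 = 0
  0.1173·V_6 - 0.05·V_1 - 0.0006667·V_2 - 0.00001099·V_5 = 0
Solving these 6 simultaneous equations (Gaussian elimination) gives:
  V_1 = 0.3971 V, V_2 = 10.25 V, V_3 = 10.25 V, V_4 = 11.95 V
  V_5 = 10.23 V, V_6 = 0.2284 V
I_R9 = (V_0 - V_7)/R9 = (15 - 0)/910 = 0.01648 A
P_R9 = I_R9² × R9 = (0.01648)² × 910 = 0.2473 W

Final answer: 0.2473 W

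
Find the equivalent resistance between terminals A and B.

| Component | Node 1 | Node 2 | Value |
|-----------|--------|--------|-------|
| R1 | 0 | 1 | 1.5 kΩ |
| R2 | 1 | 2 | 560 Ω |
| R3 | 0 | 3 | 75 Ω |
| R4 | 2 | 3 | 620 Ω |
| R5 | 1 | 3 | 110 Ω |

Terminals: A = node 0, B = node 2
The network is not a plain series/parallel combination. Inject a 1 A test current into terminal A (node 0) and return it from terminal B (node 2); then R_eq = V_A / (1 A).
Nodal analysis, taking node 2 as the 0 V reference.
Current source I_test pushes 1 A into node 0 and draws it out of node 2.
KCL at each unknown node (sum of currents leaving = 0; resistances in Ω):
  Node 0: (V_0 - V_1)/1500 + (V_0 - V_3)/75 - 1 = 0
  Node 1: (V_1 - V_0)/1500 + (V_1 - 0)/560 + (V_1 - V_3)/110 = 0
  Node 3: (V_3 - V_0)/75 + (V_3 - V_1)/110 + (V_3 - 0)/620 = 0
Collecting terms (coefficients in siemens):
  0.014·V_0 - 0.0006667·V_1 - 0.01333·V_3 = 1
  0.01154·V_1 - 0.0006667·V_0 - 0.009091·V_3 = 0
  0.02404·V_3 - 0.01333·V_0 - 0.009091·V_1 = 0
Solving these 3 simultaneous equations (Gaussian elimination) gives:
  V_0 = 387.3 V, V_1 = 272.8 V, V_3 = 318 V
R_eq = V_0 / 1 A = 387.3 Ω

Final answer: 387.3 Ω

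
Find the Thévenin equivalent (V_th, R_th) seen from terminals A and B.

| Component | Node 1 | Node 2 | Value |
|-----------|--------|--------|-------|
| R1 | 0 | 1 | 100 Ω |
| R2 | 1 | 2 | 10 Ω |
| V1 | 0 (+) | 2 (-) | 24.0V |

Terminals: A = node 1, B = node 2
Step 1 — V_th is the open-circuit voltage V_A - V_B (nothing connected across the terminals).
Nodal analysis, taking node 2 as the 0 V reference.
Source V1 fixes V_0 = 24 V.
KCL at each unknown node (sum of currents leaving = 0; resistances in Ω):
  Node 1: (V_1 - 24)/100 + (V_1 - 0)/10 = 0
Collecting terms: 0.11 × V_1 = 0.24  =>  V_1 = 2.182 V
V_th = V_1 - V_2 = 2.182 - 0 = 2.182 V
Step 2 — R_th: zero the source — replace V1 by a short circuit (node 2 merges into node 0) — and find the resistance seen between A (node 1) and B (node 0).
Reduce the network between node 1 (A) and node 0 (B) by series/parallel combination:
  Rp1 = R1 ‖ R2 (parallel, both between nodes 0 and 1) = 1/(1/100 + 1/10) = 9.091 Ω
R_th = 9.091 Ω

Final answer: V_th = 2.182 V, R_th = 9.091 Ω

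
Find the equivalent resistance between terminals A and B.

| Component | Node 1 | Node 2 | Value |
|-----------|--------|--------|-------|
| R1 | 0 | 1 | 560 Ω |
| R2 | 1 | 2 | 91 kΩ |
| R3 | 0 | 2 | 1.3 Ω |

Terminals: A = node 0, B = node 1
Reduce the network between node 0 (A) and node 1 (B) by series/parallel combination:
  Rs1 = R3 + R2 (series, joined only at node 2) = 1.3 + 91000 = 91000 Ω
  Rp1 = R1 ‖ Rs1 (parallel, both between nodes 0 and 1) = 1/(1/560 + 1/91000) = 556.6 Ω
R_eq = 556.6 Ω

Final answer: 556.6 Ω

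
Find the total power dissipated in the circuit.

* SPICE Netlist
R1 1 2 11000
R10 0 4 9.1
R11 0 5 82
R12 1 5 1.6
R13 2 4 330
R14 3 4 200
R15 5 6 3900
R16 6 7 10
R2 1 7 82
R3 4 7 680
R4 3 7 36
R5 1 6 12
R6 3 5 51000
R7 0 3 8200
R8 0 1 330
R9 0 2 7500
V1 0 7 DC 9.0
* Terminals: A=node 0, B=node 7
Nodal analysis, taking node 7 as the 0 V reference.
Source V1 fixes V_0 = 9 V.
KCL at each unknown node (sum of currents leaving = 0; resistances in Ω):
  Node 1: (V_1 - V_2)/11000 + (V_1 - 0)/82 + (V_1 - V_6)/12 + (V_1 - 9)/330 + (V_1 - V_5)/1.6 = 0
  Node 2: (V_2 - V_1)/11000 + (V_2 - 9)/7500 + (V_2 - V_4)/330 = 0
  Node 3: (V_3 - 0)/36 + (V_3 - V_5)/51000 + (V_3 - 9)/8200 + (V_3 - V_4)/200 = 0
  Node 4: (V_4 - 0)/680 + (V_4 - 9)/9.1 + (V_4 - V_2)/330 + (V_4 - V_3)/200 = 0
  Node 5: (V_5 - V_3)/51000 + (V_5 - 9)/82 + (V_5 - V_1)/1.6 + (V_5 - V_6)/3900 = 0
  Node 6: (V_6 - V_1)/12 + (V_6 - V_5)/3900 + (V_6 - 0)/10 = 0
Collecting terms (coefficients in siemens):
  0.7236·V_1 - 0.00009091·V_2 - 0.625·V_5 - 0.08333·V_6 = 0.02727
  0.003255·V_2 - 0.00009091·V_1 - 0.00303·V_4 = 0.0012
  0.03292·V_3 - 0.005·V_4 - 0.00001961·V_5 = 0.001098
  0.1194·V_4 - 0.00303·V_2 - 0.005·V_3 = 0.989
  0.6375·V_5 - 0.625·V_1 - 0.00001961·V_3 - 0.0002564·V_6 = 0.1098
  0.1836·V_6 - 0.08333·V_1 - 0.0002564·V_5 = 0
Solving these 6 simultaneous equations (Gaussian elimination) gives:
  V_1 = 1.863 V, V_2 = 8.384 V, V_3 = 1.334 V, V_4 = 8.552 V
  V_5 = 1.999 V, V_6 = 0.8486 V
Power in each resistor, P = (ΔV)²/R:
  P_R1 = (1.863 - 8.384)²/11000 = 0.003865 W
  P_R2 = (1.863 - 0)²/82 = 0.04234 W
  P_R3 = (8.552 - 0)²/680 = 0.1076 W
  P_R4 = (1.334 - 0)²/36 = 0.0494 W
  P_R5 = (1.863 - 0.8486)²/12 = 0.08581 W
  P_R6 = (1.334 - 1.999)²/51000 = 0.000008694 W
  P_R7 = (9 - 1.334)²/8200 = 0.007168 W
  P_R8 = (9 - 1.863)²/330 = 0.1543 W
  P_R9 = (9 - 8.384)²/7500 = 0.00005061 W
  P_R10 = (9 - 8.552)²/9.1 = 0.02201 W
  P_R11 = (9 - 1.999)²/82 = 0.5977 W
  P_R12 = (1.863 - 1.999)²/1.6 = 0.01158 W
  P_R13 = (8.384 - 8.552)²/330 = 0.00008605 W
  P_R14 = (1.334 - 8.552)²/200 = 0.2606 W
  P_R15 = (1.999 - 0.8486)²/3900 = 0.0003396 W
  P_R16 = (0.8486 - 0)²/10 = 0.07201 W
P_total = P_R1 + P_R2 + P_R3 + P_R4 + P_R5 + P_R6 + P_R7 + P_R8 + P_R9 + P_R10 + P_R11 + P_R12 + P_R13 + P_R14 + P_R15 + P_R16 = 1.415 W

Final answer: 1.415 W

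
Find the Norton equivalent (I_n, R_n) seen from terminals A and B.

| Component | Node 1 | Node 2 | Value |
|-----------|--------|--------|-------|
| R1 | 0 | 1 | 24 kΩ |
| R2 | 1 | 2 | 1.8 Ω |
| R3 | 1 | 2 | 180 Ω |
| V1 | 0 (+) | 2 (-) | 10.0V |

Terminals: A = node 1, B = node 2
Find the Thévenin equivalent first; then I_n = V_th/R_th and R_n = R_th.
Step 1 — V_th is the open-circuit voltage V_A - V_B (nothing connected across the terminals).
Nodal analysis, taking node 2 as the 0 V reference.
Source V1 fixes V_0 = 10 V.
KCL at each unknown node (sum of currents leaving = 0; resistances in Ω):
  Node 1: (V_1 - 10)/24000 + (V_1 - 0)/1.8 + (V_1 - 0)/180 = 0
Collecting terms: 0.5612 × V_1 = 0.0004167  =>  V_1 = 0.0007425 V
V_th = V_1 - V_2 = 0.0007425 - 0 = 0.0007425 V
Step 2 — R_th: zero the source — replace V1 by a short circuit (node 2 merges into node 0) — and find the resistance seen between A (node 1) and B (node 0).
Reduce the network between node 1 (A) and node 0 (B) by series/parallel combination:
  Rp1 = R1 ‖ R2 ‖ R3 (parallel, all between nodes 0 and 1) = 1/(1/24000 + 1/1.8 + 1/180) = 1.782 Ω
R_th = 1.782 Ω
I_n = V_th/R_th = 0.0007425/1.782 = 0.0004167 A, and R_n = R_th = 1.782 Ω

Final answer: I_n = 0.0004167 A, R_n = 1.782 Ω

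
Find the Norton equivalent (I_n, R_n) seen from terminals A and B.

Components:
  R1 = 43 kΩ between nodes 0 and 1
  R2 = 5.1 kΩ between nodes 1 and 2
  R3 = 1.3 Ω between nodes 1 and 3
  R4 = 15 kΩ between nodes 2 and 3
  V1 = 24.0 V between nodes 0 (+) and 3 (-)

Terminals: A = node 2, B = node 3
Find the Thévenin equivalent first; then I_n = V_th/R_th and R_n = R_th.
Step 1 — V_th is the open-circuit voltage V_A - V_B (nothing connected across the terminals).
Nodal analysis, taking node 3 as the 0 V reference.
Source V1 fixes V_0 = 24 V.
KCL at each unknown node (sum of currents leaving = 0; resistances in Ω):
  Node 1: (V_1 - 24)/43000 + (V_1 - V_2)/5100 + (V_1 - 0)/1.3 = 0
  Node 2: (V_2 - V_1)/5100 + (V_2 - 0)/15000 = 0
Collecting terms (coefficients in siemens):
  0.7695·V_1 - 0.0001961·V_2 = 0.0005581
  0.0002627·V_2 - 0.0001961·V_1 = 0
Determinant D = (0.7695)(0.0002627) - (-0.0001961)(-0.0001961) = 0.0002021
V_1 = [(0.0005581)(0.0002627) - (-0.0001961)(0)]/D = 0.0007255 V
V_2 = [(0.7695)(0) - (0.0005581)(-0.0001961)]/D = 0.0005414 V
V_th = V_2 - V_3 = 0.0005414 - 0 = 0.0005414 V
Step 2 — R_th: zero the source — replace V1 by a short circuit (node 3 merges into node 0) — and find the resistance seen between A (node 2) and B (node 0).
Reduce the network between node 2 (A) and node 0 (B) by series/parallel combination:
  Rp1 = R1 ‖ R3 (parallel, both between nodes 0 and 1) = 1/(1/43000 + 1/1.3) = 1.3 Ω
  Rs1 = R2 + Rp1 (series, joined only at node 1) = 5100 + 1.3 = 5101 Ω
  Rp2 = R4 ‖ Rs1 (parallel, both between nodes 0 and 2) = 1/(1/15000 + 1/5101) = 3807 Ω
R_th = 3.807 kΩ
I_n = V_th/R_th = 0.0005414/3807 = 0.0000001422 A, and R_n = R_th = 3.807 kΩ

Final answer: I_n = 1.422e-07 A, R_n = 3.807 kΩ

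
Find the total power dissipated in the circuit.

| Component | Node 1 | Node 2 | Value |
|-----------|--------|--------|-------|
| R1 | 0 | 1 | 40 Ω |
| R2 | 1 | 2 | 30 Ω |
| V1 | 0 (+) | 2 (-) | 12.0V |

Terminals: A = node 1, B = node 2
Nodal analysis, taking node 2 as the 0 V reference.
Source V1 fixes V_0 = 12 V.
KCL at each unknown node (sum of currents leaving = 0; resistances in Ω):
  Node 1: (V_1 - 12)/40 + (V_1 - 0)/30 = 0
Collecting terms: 0.05833 × V_1 = 0.3  =>  V_1 = 5.143 V
Power in each resistor, P = (ΔV)²/R:
  P_R1 = (12 - 5.143)²/40 = 1.176 W
  P_R2 = (5.143 - 0)²/30 = 0.8816 W
P_total = P_R1 + P_R2 = 2.057 W

Final answer: 2.057 W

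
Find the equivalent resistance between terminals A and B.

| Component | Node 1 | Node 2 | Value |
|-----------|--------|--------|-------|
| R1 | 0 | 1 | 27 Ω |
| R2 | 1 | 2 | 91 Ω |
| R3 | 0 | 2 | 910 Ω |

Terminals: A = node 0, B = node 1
Reduce the network between node 0 (A) and node 1 (B) by series/parallel combination:
  Rs1 = R3 + R2 (series, joined only at node 2) = 910 + 91 = 1001 Ω
  Rp1 = R1 ‖ Rs1 (parallel, both between nodes 0 and 1) = 1/(1/27 + 1/1001) = 26.29 Ω
R_eq = 26.29 Ω

Final answer: 26.29 Ω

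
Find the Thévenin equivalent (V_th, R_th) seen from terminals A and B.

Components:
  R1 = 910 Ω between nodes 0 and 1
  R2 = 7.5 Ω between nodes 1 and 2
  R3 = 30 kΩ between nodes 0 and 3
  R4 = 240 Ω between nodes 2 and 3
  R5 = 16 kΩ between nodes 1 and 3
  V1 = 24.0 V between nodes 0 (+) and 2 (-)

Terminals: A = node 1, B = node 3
Step 1 — V_th is the open-circuit voltage V_A - V_B (nothing connected across the terminals).
Nodal analysis, taking node 2 as the 0 V reference.
Source V1 fixes V_0 = 24 V.
KCL at each unknown node (sum of currents leaving = 0; resistances in Ω):
  Node 1: (V_1 - 24)/910 + (V_1 - 0)/7.5 + (V_1 - V_3)/16000 = 0
  Node 3: (V_3 - 24)/30000 + (V_3 - 0)/240 + (V_3 - V_1)/16000 = 0
Collecting terms (coefficients in siemens):
  0.1345·V_1 - 0.0000625·V_3 = 0.02637
  0.004262·V_3 - 0.0000625·V_1 = 0.0008
Determinant D = (0.1345)(0.004262) - (-0.0000625)(-0.0000625) = 0.0005733
V_1 = [(0.02637)(0.004262) - (-0.0000625)(0.0008)]/D = 0.1962 V
V_3 = [(0.1345)(0.0008) - (0.02637)(-0.0000625)]/D = 0.1906 V
V_th = V_1 - V_3 = 0.1962 - 0.1906 = 0.005623 V
Step 2 — R_th: zero the source — replace V1 by a short circuit (node 2 merges into node 0) — and find the resistance seen between A (node 1) and B (node 3).
Reduce the network between node 1 (A) and node 3 (B) by series/parallel combination:
  Rp1 = R1 ‖ R2 (parallel, both between nodes 0 and 1) = 1/(1/910 + 1/7.5) = 7.439 Ω
  Rp2 = R3 ‖ R4 (parallel, both between nodes 0 and 3) = 1/(1/30000 + 1/240) = 238.1 Ω
  Rs1 = Rp1 + Rp2 (series, joined only at node 0) = 7.439 + 238.1 = 245.5 Ω
  Rp3 = R5 ‖ Rs1 (parallel, both between nodes 1 and 3) = 1/(1/16000 + 1/245.5) = 241.8 Ω
R_th = 241.8 Ω

Final answer: V_th = 0.005623 V, R_th = 241.8 Ω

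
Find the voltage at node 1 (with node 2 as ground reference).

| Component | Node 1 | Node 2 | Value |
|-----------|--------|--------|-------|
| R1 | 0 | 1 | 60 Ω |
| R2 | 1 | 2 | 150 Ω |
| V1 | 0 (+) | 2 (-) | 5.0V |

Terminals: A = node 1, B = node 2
Nodal analysis, taking node 2 as the 0 V reference.
Source V1 fixes V_0 = 5 V.
KCL at each unknown node (sum of currents leaving = 0; resistances in Ω):
  Node 1: (V_1 - 5)/60 + (V_1 - 0)/150 = 0
Collecting terms: 0.02333 × V_1 = 0.08333  =>  V_1 = 3.571 V
The requested potential is V_1 = 3.571 V.

Final answer: V_1 = 3.571 V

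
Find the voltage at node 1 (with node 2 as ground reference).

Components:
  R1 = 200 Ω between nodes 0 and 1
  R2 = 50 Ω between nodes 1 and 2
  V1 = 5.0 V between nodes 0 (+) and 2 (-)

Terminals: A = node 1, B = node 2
Nodal analysis, taking node 2 as the 0 V reference.
Source V1 fixes V_0 = 5 V.
KCL at each unknown node (sum of currents leaving = 0; resistances in Ω):
  Node 1: (V_1 - 5)/200 + (V_1 - 0)/50 = 0
Collecting terms: 0.025 × V_1 = 0.025  =>  V_1 = 1 V
The requested potential is V_1 = 1 V.

Final answer: V_1 = 1 V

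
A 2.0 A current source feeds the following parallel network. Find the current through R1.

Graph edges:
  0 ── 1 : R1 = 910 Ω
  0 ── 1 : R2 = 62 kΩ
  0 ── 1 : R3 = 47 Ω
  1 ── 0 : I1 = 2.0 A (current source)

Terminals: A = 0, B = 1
All resistors sit directly between nodes 0 and 1, so they are in parallel and share one voltage V; the full source current 2 A splits among them.
1/R_par = 1/910 + 1/62000 + 1/47 = 0.02239 S  =>  R_par = 44.66 Ω
V = I × R_par = 2 × 44.66 = 89.32 V
I_R1 = V/R1 = 89.32/910 = 0.09815 A

Final answer: 0.09815 A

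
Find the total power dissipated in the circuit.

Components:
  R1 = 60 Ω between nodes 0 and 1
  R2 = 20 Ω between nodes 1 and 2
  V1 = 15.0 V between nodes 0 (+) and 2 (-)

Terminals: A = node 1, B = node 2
Nodal analysis, taking node 2 as the 0 V reference.
Source V1 fixes V_0 = 15 V.
KCL at each unknown node (sum of currents leaving = 0; resistances in Ω):
  Node 1: (V_1 - 15)/60 + (V_1 - 0)/20 = 0
Collecting terms: 0.06667 × V_1 = 0.25  =>  V_1 = 3.75 V
Power in each resistor, P = (ΔV)²/R:
  P_R1 = (15 - 3.75)²/60 = 2.109 W
  P_R2 = (3.75 - 0)²/20 = 0.7031 W
P_total = P_R1 + P_R2 = 2.812 W

Final answer: 2.812 W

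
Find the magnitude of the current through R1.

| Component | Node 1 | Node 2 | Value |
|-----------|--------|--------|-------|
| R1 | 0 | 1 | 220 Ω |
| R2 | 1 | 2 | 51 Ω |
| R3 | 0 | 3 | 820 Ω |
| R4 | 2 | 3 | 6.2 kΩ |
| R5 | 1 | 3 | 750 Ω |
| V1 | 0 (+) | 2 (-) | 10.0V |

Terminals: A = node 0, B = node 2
Nodal analysis, taking node 2 as the 0 V reference.
Source V1 fixes V_0 = 10 V.
KCL at each unknown node (sum of currents leaving = 0; resistances in Ω):
  Node 1: (V_1 - 10)/220 + (V_1 - 0)/51 + (V_1 - V_3)/750 = 0
  Node 3: (V_3 - 10)/820 + (V_3 - 0)/6200 + (V_3 - V_1)/750 = 0
Collecting terms (coefficients in siemens):
  0.02549·V_1 - 0.001333·V_3 = 0.04545
  0.002714·V_3 - 0.001333·V_1 = 0.0122
Determinant D = (0.02549)(0.002714) - (-0.001333)(-0.001333) = 0.0000674
V_1 = [(0.04545)(0.002714) - (-0.001333)(0.0122)]/D = 2.072 V
V_3 = [(0.02549)(0.0122) - (0.04545)(-0.001333)]/D = 5.511 V
I_R1 = (V_0 - V_1)/R1 = (10 - 2.072)/220 = 0.03604 A
|I_R1| = 0.03604 A

Final answer: |I_R1| = 0.03604 A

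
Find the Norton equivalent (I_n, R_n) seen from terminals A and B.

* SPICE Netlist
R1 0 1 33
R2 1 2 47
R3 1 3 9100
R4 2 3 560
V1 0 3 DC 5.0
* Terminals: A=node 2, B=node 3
Find the Thévenin equivalent first; then I_n = V_th/R_th and R_n = R_th.
Step 1 — V_th is the open-circuit voltage V_A - V_B (nothing connected across the terminals).
Nodal analysis, taking node 3 as the 0 V reference.
Source V1 fixes V_0 = 5 V.
KCL at each unknown node (sum of currents leaving = 0; resistances in Ω):
  Node 1: (V_1 - 5)/33 + (V_1 - V_2)/47 + (V_1 - 0)/9100 = 0
  Node 2: (V_2 - V_1)/47 + (V_2 - 0)/560 = 0
Collecting terms (coefficients in siemens):
  0.05169·V_1 - 0.02128·V_2 = 0.1515
  0.02306·V_2 - 0.02128·V_1 = 0
Determinant D = (0.05169)(0.02306) - (-0.02128)(-0.02128) = 0.0007394
V_1 = [(0.1515)(0.02306) - (-0.02128)(0)]/D = 4.726 V
V_2 = [(0.05169)(0) - (0.1515)(-0.02128)]/D = 4.36 V
V_th = V_2 - V_3 = 4.36 - 0 = 4.36 V
Step 2 — R_th: zero the source — replace V1 by a short circuit (node 3 merges into node 0) — and find the resistance seen between A (node 2) and B (node 0).
Reduce the network between node 2 (A) and node 0 (B) by series/parallel combination:
  Rp1 = R1 ‖ R3 (parallel, both between nodes 0 and 1) = 1/(1/33 + 1/9100) = 32.88 Ω
  Rs1 = R2 + Rp1 (series, joined only at node 1) = 47 + 32.88 = 79.88 Ω
  Rp2 = R4 ‖ Rs1 (parallel, both between nodes 0 and 2) = 1/(1/560 + 1/79.88) = 69.91 Ω
R_th = 69.91 Ω
I_n = V_th/R_th = 4.36/69.91 = 0.06237 A, and R_n = R_th = 69.91 Ω

Final answer: I_n = 0.06237 A, R_n = 69.91 Ω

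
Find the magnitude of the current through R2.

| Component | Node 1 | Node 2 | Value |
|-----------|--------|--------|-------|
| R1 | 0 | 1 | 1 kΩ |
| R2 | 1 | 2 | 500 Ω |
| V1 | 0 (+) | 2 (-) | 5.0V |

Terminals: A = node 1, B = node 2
Nodal analysis, taking node 2 as the 0 V reference.
Source V1 fixes V_0 = 5 V.
KCL at each unknown node (sum of currents leaving = 0; resistances in Ω):
  Node 1: (V_1 - 5)/1000 + (V_1 - 0)/500 = 0
Collecting terms: 0.003 × V_1 = 0.005  =>  V_1 = 1.667 V
I_R2 = (V_1 - V_2)/R2 = (1.667 - 0)/500 = 0.003333 A
|I_R2| = 0.003333 A

Final answer: |I_R2| = 0.003333 A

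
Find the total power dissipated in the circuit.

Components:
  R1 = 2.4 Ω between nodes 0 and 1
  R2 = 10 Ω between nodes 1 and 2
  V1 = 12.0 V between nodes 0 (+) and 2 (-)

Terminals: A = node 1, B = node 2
Nodal analysis, taking node 2 as the 0 V reference.
Source V1 fixes V_0 = 12 V.
KCL at each unknown node (sum of currents leaving = 0; resistances in Ω):
  Node 1: (V_1 - 12)/2.4 + (V_1 - 0)/10 = 0
Collecting terms: 0.5167 × V_1 = 5  =>  V_1 = 9.677 V
Power in each resistor, P = (ΔV)²/R:
  P_R1 = (12 - 9.677)²/2.4 = 2.248 W
  P_R2 = (9.677 - 0)²/10 = 9.365 W
P_total = P_R1 + P_R2 = 11.61 W

Final answer: 11.61 W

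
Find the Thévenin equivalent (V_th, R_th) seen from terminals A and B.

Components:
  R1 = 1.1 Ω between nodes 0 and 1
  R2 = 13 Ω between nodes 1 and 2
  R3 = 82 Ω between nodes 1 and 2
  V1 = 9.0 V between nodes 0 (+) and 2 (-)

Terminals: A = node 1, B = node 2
Step 1 — V_th is the open-circuit voltage V_A - V_B (nothing connected across the terminals).
Nodal analysis, taking node 2 as the 0 V reference.
Source V1 fixes V_0 = 9 V.
KCL at each unknown node (sum of currents leaving = 0; resistances in Ω):
  Node 1: (V_1 - 9)/1.1 + (V_1 - 0)/13 + (V_1 - 0)/82 = 0
Collecting terms: 0.9982 × V_1 = 8.182  =>  V_1 = 8.196 V
V_th = V_1 - V_2 = 8.196 - 0 = 8.196 V
Step 2 — R_th: zero the source — replace V1 by a short circuit (node 2 merges into node 0) — and find the resistance seen between A (node 1) and B (node 0).
Reduce the network between node 1 (A) and node 0 (B) by series/parallel combination:
  Rp1 = R1 ‖ R2 ‖ R3 (parallel, all between nodes 0 and 1) = 1/(1/1.1 + 1/13 + 1/82) = 1.002 Ω
R_th = 1.002 Ω

Final answer: V_th = 8.196 V, R_th = 1.002 Ω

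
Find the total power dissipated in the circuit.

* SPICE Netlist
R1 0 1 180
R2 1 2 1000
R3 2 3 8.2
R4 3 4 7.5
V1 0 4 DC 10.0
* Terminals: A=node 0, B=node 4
Nodal analysis, taking node 4 as the 0 V reference.
Source V1 fixes V_0 = 10 V.
KCL at each unknown node (sum of currents leaving = 0; resistances in Ω):
  Node 1: (V_1 - 10)/180 + (V_1 - V_2)/1000 = 0
  Node 2: (V_2 - V_1)/1000 + (V_2 - V_3)/8.2 = 0
  Node 3: (V_3 - V_2)/8.2 + (V_3 - 0)/7.5 = 0
Collecting terms (coefficients in siemens):
  0.006556·V_1 - 0.001·V_2 = 0.05556
  0.123·V_2 - 0.001·V_1 - 0.122·V_3 = 0
  0.2553·V_3 - 0.122·V_2 = 0
Solving these 3 simultaneous equations (Gaussian elimination) gives:
  V_1 = 8.495 V, V_2 = 0.1313 V, V_3 = 0.06272 V
Power in each resistor, P = (ΔV)²/R:
  P_R1 = (10 - 8.495)²/180 = 0.01259 W
  P_R2 = (8.495 - 0.1313)²/1000 = 0.06994 W
  P_R3 = (0.1313 - 0.06272)²/8.2 = 0.0005735 W
  P_R4 = (0.06272 - 0)²/7.5 = 0.0005246 W
P_total = P_R1 + P_R2 + P_R3 + P_R4 = 0.08363 W

Final answer: 0.08363 W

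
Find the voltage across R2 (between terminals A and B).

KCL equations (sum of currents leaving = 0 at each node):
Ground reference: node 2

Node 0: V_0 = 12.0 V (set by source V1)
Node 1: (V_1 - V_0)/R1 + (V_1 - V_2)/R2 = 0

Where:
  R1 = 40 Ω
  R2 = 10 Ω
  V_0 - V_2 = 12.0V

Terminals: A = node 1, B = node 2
R1 and R2 are in series across V1 (node 0 → node 1 → node 2), and the output A–B is taken across R2, so this is a voltage divider.
Series current: I = V1/(R1 + R2) = 12/(40 + 10) = 12/50 = 0.24 A
V_R2 = I × R2 = V1 × R2/(R1 + R2) = 12 × 10/50 = 2.4 V

Final answer: 2.4 V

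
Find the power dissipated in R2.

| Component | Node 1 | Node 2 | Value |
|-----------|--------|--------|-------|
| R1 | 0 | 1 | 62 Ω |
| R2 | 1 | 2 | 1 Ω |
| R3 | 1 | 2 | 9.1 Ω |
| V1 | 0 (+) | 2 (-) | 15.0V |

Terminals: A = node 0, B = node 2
Nodal analysis, taking node 2 as the 0 V reference.
Source V1 fixes V_0 = 15 V.
KCL at each unknown node (sum of currents leaving = 0; resistances in Ω):
  Node 1: (V_1 - 15)/62 + (V_1 - 0)/1 + (V_1 - 0)/9.1 = 0
Collecting terms: 1.126 × V_1 = 0.2419  =>  V_1 = 0.2149 V
I_R2 = (V_1 - V_2)/R2 = (0.2149 - 0)/1 = 0.2149 A
P_R2 = I_R2² × R2 = (0.2149)² × 1 = 0.04616 W

Final answer: 0.04616 W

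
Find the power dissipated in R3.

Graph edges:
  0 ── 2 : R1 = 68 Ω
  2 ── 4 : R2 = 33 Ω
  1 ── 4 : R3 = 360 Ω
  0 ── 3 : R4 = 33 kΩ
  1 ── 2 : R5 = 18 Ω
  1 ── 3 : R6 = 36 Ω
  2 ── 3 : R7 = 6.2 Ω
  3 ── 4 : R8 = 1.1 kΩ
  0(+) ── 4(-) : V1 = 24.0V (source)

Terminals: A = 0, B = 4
Nodal analysis, taking node 4 as the 0 V reference.
Source V1 fixes V_0 = 24 V.
KCL at each unknown node (sum of currents leaving = 0; resistances in Ω):
  Node 1: (V_1 - 0)/360 + (V_1 - V_2)/18 + (V_1 - V_3)/36 = 0
  Node 2: (V_2 - 24)/68 + (V_2 - 0)/33 + (V_2 - V_1)/18 + (V_2 - V_3)/6.2 = 0
  Node 3: (V_3 - 24)/33000 + (V_3 - V_1)/36 + (V_3 - V_2)/6.2 + (V_3 - 0)/1100 = 0
Collecting terms (coefficients in siemens):
  0.08611·V_1 - 0.05556·V_2 - 0.02778·V_3 = 0
  0.2619·V_2 - 0.05556·V_1 - 0.1613·V_3 = 0.3529
  0.19·V_3 - 0.02778·V_1 - 0.1613·V_2 = 0.0007273
Solving these 3 simultaneous equations (Gaussian elimination) gives:
  V_1 = 7.017 V, V_2 = 7.274 V, V_3 = 7.205 V
I_R3 = (V_1 - V_4)/R3 = (7.017 - 0)/360 = 0.01949 A
P_R3 = I_R3² × R3 = (0.01949)² × 360 = 0.1368 W

Final answer: 0.1368 W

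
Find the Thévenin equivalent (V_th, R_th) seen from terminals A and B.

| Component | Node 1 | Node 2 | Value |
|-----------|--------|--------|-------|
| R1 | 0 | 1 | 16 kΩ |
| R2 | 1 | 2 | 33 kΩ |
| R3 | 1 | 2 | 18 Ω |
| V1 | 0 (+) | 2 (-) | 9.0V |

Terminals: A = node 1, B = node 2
Step 1 — V_th is the open-circuit voltage V_A - V_B (nothing connected across the terminals).
Nodal analysis, taking node 2 as the 0 V reference.
Source V1 fixes V_0 = 9 V.
KCL at each unknown node (sum of currents leaving = 0; resistances in Ω):
  Node 1: (V_1 - 9)/16000 + (V_1 - 0)/33000 + (V_1 - 0)/18 = 0
Collecting terms: 0.05565 × V_1 = 0.0005625  =>  V_1 = 0.01011 V
V_th = V_1 - V_2 = 0.01011 - 0 = 0.01011 V
Step 2 — R_th: zero the source — replace V1 by a short circuit (node 2 merges into node 0) — and find the resistance seen between A (node 1) and B (node 0).
Reduce the network between node 1 (A) and node 0 (B) by series/parallel combination:
  Rp1 = R1 ‖ R2 ‖ R3 (parallel, all between nodes 0 and 1) = 1/(1/16000 + 1/33000 + 1/18) = 17.97 Ω
R_th = 17.97 Ω

Final answer: V_th = 0.01011 V, R_th = 17.97 Ω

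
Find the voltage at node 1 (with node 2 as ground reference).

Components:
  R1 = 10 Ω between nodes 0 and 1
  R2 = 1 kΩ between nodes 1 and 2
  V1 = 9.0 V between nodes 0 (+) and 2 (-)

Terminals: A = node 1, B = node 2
Nodal analysis, taking node 2 as the 0 V reference.
Source V1 fixes V_0 = 9 V.
KCL at each unknown node (sum of currents leaving = 0; resistances in Ω):
  Node 1: (V_1 - 9)/10 + (V_1 - 0)/1000 = 0
Collecting terms: 0.101 × V_1 = 0.9  =>  V_1 = 8.911 V
The requested potential is V_1 = 8.911 V.

Final answer: V_1 = 8.911 V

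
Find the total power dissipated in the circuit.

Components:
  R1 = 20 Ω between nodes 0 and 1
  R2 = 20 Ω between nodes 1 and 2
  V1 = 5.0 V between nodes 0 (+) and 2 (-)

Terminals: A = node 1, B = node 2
Nodal analysis, taking node 2 as the 0 V reference.
Source V1 fixes V_0 = 5 V.
KCL at each unknown node (sum of currents leaving = 0; resistances in Ω):
  Node 1: (V_1 - 5)/20 + (V_1 - 0)/20 = 0
Collecting terms: 0.1 × V_1 = 0.25  =>  V_1 = 2.5 V
Power in each resistor, P = (ΔV)²/R:
  P_R1 = (5 - 2.5)²/20 = 0.3125 W
  P_R2 = (2.5 - 0)²/20 = 0.3125 W
P_total = P_R1 + P_R2 = 0.625 W

Final answer: 0.625 W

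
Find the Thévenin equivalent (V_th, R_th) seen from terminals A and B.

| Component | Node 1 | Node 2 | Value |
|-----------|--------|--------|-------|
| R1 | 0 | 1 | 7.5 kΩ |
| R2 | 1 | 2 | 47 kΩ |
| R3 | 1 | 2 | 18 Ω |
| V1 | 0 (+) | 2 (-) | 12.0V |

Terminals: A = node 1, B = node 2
Step 1 — V_th is the open-circuit voltage V_A - V_B (nothing connected across the terminals).
Nodal analysis, taking node 2 as the 0 V reference.
Source V1 fixes V_0 = 12 V.
KCL at each unknown node (sum of currents leaving = 0; resistances in Ω):
  Node 1: (V_1 - 12)/7500 + (V_1 - 0)/47000 + (V_1 - 0)/18 = 0
Collecting terms: 0.05571 × V_1 = 0.0016  =>  V_1 = 0.02872 V
V_th = V_1 - V_2 = 0.02872 - 0 = 0.02872 V
Step 2 — R_th: zero the source — replace V1 by a short circuit (node 2 merges into node 0) — and find the resistance seen between A (node 1) and B (node 0).
Reduce the network between node 1 (A) and node 0 (B) by series/parallel combination:
  Rp1 = R1 ‖ R2 ‖ R3 (parallel, all between nodes 0 and 1) = 1/(1/7500 + 1/47000 + 1/18) = 17.95 Ω
R_th = 17.95 Ω

Final answer: V_th = 0.02872 V, R_th = 17.95 Ω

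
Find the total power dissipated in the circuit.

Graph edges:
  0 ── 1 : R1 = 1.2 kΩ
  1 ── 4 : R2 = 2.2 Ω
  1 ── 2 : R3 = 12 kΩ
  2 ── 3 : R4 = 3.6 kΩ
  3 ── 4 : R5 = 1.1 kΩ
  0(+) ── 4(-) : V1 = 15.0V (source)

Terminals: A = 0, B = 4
Nodal analysis, taking node 4 as the 0 V reference.
Source V1 fixes V_0 = 15 V.
KCL at each unknown node (sum of currents leaving = 0; resistances in Ω):
  Node 1: (V_1 - 15)/1200 + (V_1 - 0)/2.2 + (V_1 - V_2)/12000 = 0
  Node 2: (V_2 - V_1)/12000 + (V_2 - V_3)/3600 = 0
  Node 3: (V_3 - V_2)/3600 + (V_3 - 0)/1100 = 0
Collecting terms (coefficients in siemens):
  0.4555·V_1 - 0.00008333·V_2 = 0.0125
  0.0003611·V_2 - 0.00008333·V_1 - 0.0002778·V_3 = 0
  0.001187·V_3 - 0.0002778·V_2 = 0
Solving these 3 simultaneous equations (Gaussian elimination) gives:
  V_1 = 0.02745 V, V_2 = 0.007724 V, V_3 = 0.001808 V
Power in each resistor, P = (ΔV)²/R:
  P_R1 = (15 - 0.02745)²/1200 = 0.1868 W
  P_R2 = (0.02745 - 0)²/2.2 = 0.0003424 W
  P_R3 = (0.02745 - 0.007724)²/12000 = 0.00000003241 W
  P_R4 = (0.007724 - 0.001808)²/3600 = 0.000000009724 W
  P_R5 = (0.001808 - 0)²/1100 = 0.000000002971 W
P_total = P_R1 + P_R2 + P_R3 + P_R4 + P_R5 = 0.1872 W

Final answer: 0.1872 W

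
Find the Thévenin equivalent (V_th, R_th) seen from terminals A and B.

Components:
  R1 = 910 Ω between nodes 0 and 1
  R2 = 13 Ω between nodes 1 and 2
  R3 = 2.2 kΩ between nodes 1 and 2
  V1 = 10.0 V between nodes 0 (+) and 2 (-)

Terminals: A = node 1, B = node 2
Step 1 — V_th is the open-circuit voltage V_A - V_B (nothing connected across the terminals).
Nodal analysis, taking node 2 as the 0 V reference.
Source V1 fixes V_0 = 10 V.
KCL at each unknown node (sum of currents leaving = 0; resistances in Ω):
  Node 1: (V_1 - 10)/910 + (V_1 - 0)/13 + (V_1 - 0)/2200 = 0
Collecting terms: 0.07848 × V_1 = 0.01099  =>  V_1 = 0.14 V
V_th = V_1 - V_2 = 0.14 - 0 = 0.14 V
Step 2 — R_th: zero the source — replace V1 by a short circuit (node 2 merges into node 0) — and find the resistance seen between A (node 1) and B (node 0).
Reduce the network between node 1 (A) and node 0 (B) by series/parallel combination:
  Rp1 = R1 ‖ R2 ‖ R3 (parallel, all between nodes 0 and 1) = 1/(1/910 + 1/13 + 1/2200) = 12.74 Ω
R_th = 12.74 Ω

Final answer: V_th = 0.14 V, R_th = 12.74 Ω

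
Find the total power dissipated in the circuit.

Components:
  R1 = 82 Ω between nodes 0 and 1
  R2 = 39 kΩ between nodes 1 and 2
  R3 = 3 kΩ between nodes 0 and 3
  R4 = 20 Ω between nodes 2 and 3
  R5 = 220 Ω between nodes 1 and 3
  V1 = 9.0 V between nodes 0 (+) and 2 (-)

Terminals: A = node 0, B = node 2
Nodal analysis, taking node 2 as the 0 V reference.
Source V1 fixes V_0 = 9 V.
KCL at each unknown node (sum of currents leaving = 0; resistances in Ω):
  Node 1: (V_1 - 9)/82 + (V_1 - 0)/39000 + (V_1 - V_3)/220 = 0
  Node 3: (V_3 - 9)/3000 + (V_3 - 0)/20 + (V_3 - V_1)/220 = 0
Collecting terms (coefficients in siemens):
  0.01677·V_1 - 0.004545·V_3 = 0.1098
  0.05488·V_3 - 0.004545·V_1 = 0.003
Determinant D = (0.01677)(0.05488) - (-0.004545)(-0.004545) = 0.0008994
V_1 = [(0.1098)(0.05488) - (-0.004545)(0.003)]/D = 6.712 V
V_3 = [(0.01677)(0.003) - (0.1098)(-0.004545)]/D = 0.6106 V
Power in each resistor, P = (ΔV)²/R:
  P_R1 = (9 - 6.712)²/82 = 0.06385 W
  P_R2 = (6.712 - 0)²/39000 = 0.001155 W
  P_R3 = (9 - 0.6106)²/3000 = 0.02346 W
  P_R4 = (0 - 0.6106)²/20 = 0.01864 W
  P_R5 = (6.712 - 0.6106)²/220 = 0.1692 W
P_total = P_R1 + P_R2 + P_R3 + P_R4 + P_R5 = 0.2763 W

Final answer: 0.2763 W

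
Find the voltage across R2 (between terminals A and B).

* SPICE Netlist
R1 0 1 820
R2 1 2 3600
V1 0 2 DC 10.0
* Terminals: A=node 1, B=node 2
R1 and R2 are in series across V1 (node 0 → node 1 → node 2), and the output A–B is taken across R2, so this is a voltage divider.
Series current: I = V1/(R1 + R2) = 10/(820 + 3600) = 10/4420 = 0.002262 A
V_R2 = I × R2 = V1 × R2/(R1 + R2) = 10 × 3600/4420 = 8.145 V

Final answer: 8.145 V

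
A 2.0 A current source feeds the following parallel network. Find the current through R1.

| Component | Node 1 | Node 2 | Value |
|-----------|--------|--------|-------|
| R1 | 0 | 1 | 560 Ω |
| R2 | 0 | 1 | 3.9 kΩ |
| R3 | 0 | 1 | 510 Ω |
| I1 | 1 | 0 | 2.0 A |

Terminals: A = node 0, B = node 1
All resistors sit directly between nodes 0 and 1, so they are in parallel and share one voltage V; the full source current 2 A splits among them.
1/R_par = 1/560 + 1/3900 + 1/510 = 0.004003 S  =>  R_par = 249.8 Ω
V = I × R_par = 2 × 249.8 = 499.6 V
I_R1 = V/R1 = 499.6/560 = 0.8922 A

Final answer: 0.8922 A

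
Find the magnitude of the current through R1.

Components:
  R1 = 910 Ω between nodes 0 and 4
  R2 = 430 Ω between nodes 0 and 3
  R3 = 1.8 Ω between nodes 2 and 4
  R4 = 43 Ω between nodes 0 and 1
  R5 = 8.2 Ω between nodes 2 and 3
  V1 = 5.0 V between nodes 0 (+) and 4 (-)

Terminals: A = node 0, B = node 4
Nodal analysis, taking node 4 as the 0 V reference.
Source V1 fixes V_0 = 5 V.
KCL at each unknown node (sum of currents leaving = 0; resistances in Ω):
  Node 1: (V_1 - 5)/43 = 0
  Node 2: (V_2 - 0)/1.8 + (V_2 - V_3)/8.2 = 0
  Node 3: (V_3 - 5)/430 + (V_3 - V_2)/8.2 = 0
Collecting terms (coefficients in siemens):
  0.02326·V_1 = 0.1163
  0.6775·V_2 - 0.122·V_3 = 0
  0.1243·V_3 - 0.122·V_2 = 0.01163
Solving these 3 simultaneous equations (Gaussian elimination) gives:
  V_1 = 5 V, V_2 = 0.02045 V, V_3 = 0.1136 V
I_R1 = (V_0 - V_4)/R1 = (5 - 0)/910 = 0.005495 A
|I_R1| = 0.005495 A

Final answer: |I_R1| = 0.005495 A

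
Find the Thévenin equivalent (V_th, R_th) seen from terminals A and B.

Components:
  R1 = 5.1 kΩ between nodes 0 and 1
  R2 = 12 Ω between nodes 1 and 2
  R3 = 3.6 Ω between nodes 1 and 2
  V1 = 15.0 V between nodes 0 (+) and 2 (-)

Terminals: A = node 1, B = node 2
Step 1 — V_th is the open-circuit voltage V_A - V_B (nothing connected across the terminals).
Nodal analysis, taking node 2 as the 0 V reference.
Source V1 fixes V_0 = 15 V.
KCL at each unknown node (sum of currents leaving = 0; resistances in Ω):
  Node 1: (V_1 - 15)/5100 + (V_1 - 0)/12 + (V_1 - 0)/3.6 = 0
Collecting terms: 0.3613 × V_1 = 0.002941  =>  V_1 = 0.00814 V
V_th = V_1 - V_2 = 0.00814 - 0 = 0.00814 V
Step 2 — R_th: zero the source — replace V1 by a short circuit (node 2 merges into node 0) — and find the resistance seen between A (node 1) and B (node 0).
Reduce the network between node 1 (A) and node 0 (B) by series/parallel combination:
  Rp1 = R1 ‖ R2 ‖ R3 (parallel, all between nodes 0 and 1) = 1/(1/5100 + 1/12 + 1/3.6) = 2.768 Ω
R_th = 2.768 Ω

Final answer: V_th = 0.00814 V, R_th = 2.768 Ω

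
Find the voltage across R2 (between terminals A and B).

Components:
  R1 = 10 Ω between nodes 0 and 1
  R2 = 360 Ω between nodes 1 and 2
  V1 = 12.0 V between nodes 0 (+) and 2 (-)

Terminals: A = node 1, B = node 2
R1 and R2 are in series across V1 (node 0 → node 1 → node 2), and the output A–B is taken across R2, so this is a voltage divider.
Series current: I = V1/(R1 + R2) = 12/(10 + 360) = 12/370 = 0.03243 A
V_R2 = I × R2 = V1 × R2/(R1 + R2) = 12 × 360/370 = 11.68 V

Final answer: 11.68 V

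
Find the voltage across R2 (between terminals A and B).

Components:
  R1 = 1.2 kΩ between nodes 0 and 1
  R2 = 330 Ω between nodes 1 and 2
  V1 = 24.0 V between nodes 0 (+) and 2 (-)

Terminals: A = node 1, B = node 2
R1 and R2 are in series across V1 (node 0 → node 1 → node 2), and the output A–B is taken across R2, so this is a voltage divider.
Series current: I = V1/(R1 + R2) = 24/(1200 + 330) = 24/1530 = 0.01569 A
V_R2 = I × R2 = V1 × R2/(R1 + R2) = 24 × 330/1530 = 5.176 V

Final answer: 5.176 V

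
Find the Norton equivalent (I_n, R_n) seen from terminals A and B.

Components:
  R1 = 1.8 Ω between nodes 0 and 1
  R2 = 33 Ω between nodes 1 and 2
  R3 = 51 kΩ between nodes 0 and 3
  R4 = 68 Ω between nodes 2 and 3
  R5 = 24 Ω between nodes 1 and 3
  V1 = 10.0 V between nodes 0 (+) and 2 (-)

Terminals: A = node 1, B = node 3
Find the Thévenin equivalent first; then I_n = V_th/R_th and R_n = R_th.
Step 1 — V_th is the open-circuit voltage V_A - V_B (nothing connected across the terminals).
Nodal analysis, taking node 2 as the 0 V reference.
Source V1 fixes V_0 = 10 V.
KCL at each unknown node (sum of currents leaving = 0; resistances in Ω):
  Node 1: (V_1 - 10)/1.8 + (V_1 - 0)/33 + (V_1 - V_3)/24 = 0
  Node 3: (V_3 - 10)/51000 + (V_3 - 0)/68 + (V_3 - V_1)/24 = 0
Collecting terms (coefficients in siemens):
  0.6275·V_1 - 0.04167·V_3 = 5.556
  0.05639·V_3 - 0.04167·V_1 = 0.0001961
Determinant D = (0.6275)(0.05639) - (-0.04167)(-0.04167) = 0.03365
V_1 = [(5.556)(0.05639) - (-0.04167)(0.0001961)]/D = 9.31 V
V_3 = [(0.6275)(0.0001961) - (5.556)(-0.04167)]/D = 6.882 V
V_th = V_1 - V_3 = 9.31 - 6.882 = 2.428 V
Step 2 — R_th: zero the source — replace V1 by a short circuit (node 2 merges into node 0) — and find the resistance seen between A (node 1) and B (node 3).
Reduce the network between node 1 (A) and node 3 (B) by series/parallel combination:
  Rp1 = R1 ‖ R2 (parallel, both between nodes 0 and 1) = 1/(1/1.8 + 1/33) = 1.707 Ω
  Rp2 = R3 ‖ R4 (parallel, both between nodes 0 and 3) = 1/(1/51000 + 1/68) = 67.91 Ω
  Rs1 = Rp1 + Rp2 (series, joined only at node 0) = 1.707 + 67.91 = 69.62 Ω
  Rp3 = R5 ‖ Rs1 (parallel, both between nodes 1 and 3) = 1/(1/24 + 1/69.62) = 17.85 Ω
R_th = 17.85 Ω
I_n = V_th/R_th = 2.428/17.85 = 0.136 A, and R_n = R_th = 17.85 Ω

Final answer: I_n = 0.136 A, R_n = 17.85 Ω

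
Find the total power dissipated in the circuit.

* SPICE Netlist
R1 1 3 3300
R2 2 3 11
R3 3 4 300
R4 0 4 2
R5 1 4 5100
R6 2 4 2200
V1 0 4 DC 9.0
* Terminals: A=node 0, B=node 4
Nodal analysis, taking node 4 as the 0 V reference.
Source V1 fixes V_0 = 9 V.
KCL at each unknown node (sum of currents leaving = 0; resistances in Ω):
  Node 1: (V_1 - V_3)/3300 + (V_1 - 0)/5100 = 0
  Node 2: (V_2 - V_3)/11 + (V_2 - 0)/2200 = 0
  Node 3: (V_3 - V_1)/3300 + (V_3 - V_2)/11 + (V_3 - 0)/300 = 0
Collecting terms (coefficients in siemens):
  0.0004991·V_1 - 0.000303·V_3 = 0
  0.09136·V_2 - 0.09091·V_3 = 0
  0.09455·V_3 - 0.000303·V_1 - 0.09091·V_2 = 0
Solving these 3 simultaneous equations (Gaussian elimination) gives:
  V_1 = 0 V, V_2 = 0 V, V_3 = 0 V
Power in each resistor, P = (ΔV)²/R:
  P_R1 = (0 - 0)²/3300 = 0 W
  P_R2 = (0 - 0)²/11 = 0 W
  P_R3 = (0 - 0)²/300 = 0 W
  P_R4 = (9 - 0)²/2 = 40.5 W
  P_R5 = (0 - 0)²/5100 = 0 W
  P_R6 = (0 - 0)²/2200 = 0 W
P_total = P_R1 + P_R2 + P_R3 + P_R4 + P_R5 + P_R6 = 40.5 W

Final answer: 40.5 W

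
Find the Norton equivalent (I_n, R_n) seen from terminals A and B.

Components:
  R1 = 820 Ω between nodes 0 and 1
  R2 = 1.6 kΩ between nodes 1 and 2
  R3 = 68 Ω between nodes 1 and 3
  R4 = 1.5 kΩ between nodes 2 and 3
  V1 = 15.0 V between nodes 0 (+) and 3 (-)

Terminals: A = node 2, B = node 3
Find the Thévenin equivalent first; then I_n = V_th/R_th and R_n = R_th.
Step 1 — V_th is the open-circuit voltage V_A - V_B (nothing connected across the terminals).
Nodal analysis, taking node 3 as the 0 V reference.
Source V1 fixes V_0 = 15 V.
KCL at each unknown node (sum of currents leaving = 0; resistances in Ω):
  Node 1: (V_1 - 15)/820 + (V_1 - V_2)/1600 + (V_1 - 0)/68 = 0
  Node 2: (V_2 - V_1)/1600 + (V_2 - 0)/1500 = 0
Collecting terms (coefficients in siemens):
  0.01655·V_1 - 0.000625·V_2 = 0.01829
  0.001292·V_2 - 0.000625·V_1 = 0
Determinant D = (0.01655)(0.001292) - (-0.000625)(-0.000625) = 0.00002099
V_1 = [(0.01829)(0.001292) - (-0.000625)(0)]/D = 1.126 V
V_2 = [(0.01655)(0) - (0.01829)(-0.000625)]/D = 0.5448 V
V_th = V_2 - V_3 = 0.5448 - 0 = 0.5448 V
Step 2 — R_th: zero the source — replace V1 by a short circuit (node 3 merges into node 0) — and find the resistance seen between A (node 2) and B (node 0).
Reduce the network between node 2 (A) and node 0 (B) by series/parallel combination:
  Rp1 = R1 ‖ R3 (parallel, both between nodes 0 and 1) = 1/(1/820 + 1/68) = 62.79 Ω
  Rs1 = R2 + Rp1 (series, joined only at node 1) = 1600 + 62.79 = 1663 Ω
  Rp2 = R4 ‖ Rs1 (parallel, both between nodes 0 and 2) = 1/(1/1500 + 1/1663) = 788.6 Ω
R_th = 788.6 Ω
I_n = V_th/R_th = 0.5448/788.6 = 0.0006908 A, and R_n = R_th = 788.6 Ω

Final answer: I_n = 0.0006908 A, R_n = 788.6 Ω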